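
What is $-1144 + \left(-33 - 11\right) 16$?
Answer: $-1848$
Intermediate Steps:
$-1144 + \left(-33 - 11\right) 16 = -1144 - 704 = -1848$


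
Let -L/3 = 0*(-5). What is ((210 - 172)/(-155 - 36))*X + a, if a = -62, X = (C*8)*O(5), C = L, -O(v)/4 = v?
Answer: -62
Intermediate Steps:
L = 0 (L = -0*(-5) = -3*0 = 0)
O(v) = -4*v
C = 0
X = 0 (X = (0*8)*(-4*5) = 0*(-20) = 0)
((210 - 172)/(-155 - 36))*X + a = ((210 - 172)/(-155 - 36))*0 - 62 = (38/(-191))*0 - 62 = (38*(-1/191))*0 - 62 = -38/191*0 - 62 = 0 - 62 = -62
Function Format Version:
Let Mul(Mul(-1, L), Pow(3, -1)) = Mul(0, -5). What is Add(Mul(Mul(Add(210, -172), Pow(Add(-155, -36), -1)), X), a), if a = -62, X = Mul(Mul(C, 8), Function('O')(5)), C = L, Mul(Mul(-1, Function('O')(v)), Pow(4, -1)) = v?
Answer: -62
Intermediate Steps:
L = 0 (L = Mul(-3, Mul(0, -5)) = Mul(-3, 0) = 0)
Function('O')(v) = Mul(-4, v)
C = 0
X = 0 (X = Mul(Mul(0, 8), Mul(-4, 5)) = Mul(0, -20) = 0)
Add(Mul(Mul(Add(210, -172), Pow(Add(-155, -36), -1)), X), a) = Add(Mul(Mul(Add(210, -172), Pow(Add(-155, -36), -1)), 0), -62) = Add(Mul(Mul(38, Pow(-191, -1)), 0), -62) = Add(Mul(Mul(38, Rational(-1, 191)), 0), -62) = Add(Mul(Rational(-38, 191), 0), -62) = Add(0, -62) = -62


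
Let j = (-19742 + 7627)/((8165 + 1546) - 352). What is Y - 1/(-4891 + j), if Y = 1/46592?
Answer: 60230189/266663394816 ≈ 0.00022587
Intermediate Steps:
Y = 1/46592 ≈ 2.1463e-5
j = -12115/9359 (j = -12115/(9711 - 352) = -12115/9359 ≈ -1.2945)
Y - 1/(-4891 + j) = 1/46592 - 1/(-4891 - 12115/9359) = 1/46592 - 1/(-45786984/9359) = 1/46592 - 1*(-9359/45786984) = 1/46592 + 9359/45786984 = 60230189/266663394816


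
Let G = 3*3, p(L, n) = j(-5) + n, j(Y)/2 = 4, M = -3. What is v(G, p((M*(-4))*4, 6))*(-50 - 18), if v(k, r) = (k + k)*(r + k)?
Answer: -28152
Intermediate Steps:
j(Y) = 8 (j(Y) = 2*4 = 8)
p(L, n) = 8 + n
G = 9
v(k, r) = 2*k*(k + r) (v(k, r) = (2*k)*(k + r) = 2*k*(k + r))
v(G, p((M*(-4))*4, 6))*(-50 - 18) = (2*9*(9 + (8 + 6)))*(-50 - 18) = (2*9*(9 + 14))*(-68) = (2*9*23)*(-68) = 414*(-68) = -28152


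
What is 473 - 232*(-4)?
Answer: 1401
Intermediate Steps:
473 - 232*(-4) = 473 + 928 = 1401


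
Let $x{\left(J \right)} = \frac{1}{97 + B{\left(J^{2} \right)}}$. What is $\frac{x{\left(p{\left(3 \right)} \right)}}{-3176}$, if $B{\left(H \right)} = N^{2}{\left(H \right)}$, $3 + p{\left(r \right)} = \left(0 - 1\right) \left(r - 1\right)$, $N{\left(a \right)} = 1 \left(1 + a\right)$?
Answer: $- \frac{1}{2455048} \approx -4.0732 \cdot 10^{-7}$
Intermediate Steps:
$N{\left(a \right)} = 1 + a$
$p{\left(r \right)} = -2 - r$ ($p{\left(r \right)} = -3 + \left(0 - 1\right) \left(r - 1\right) = -3 - \left(-1 + r\right) = -2 - r$)
$B{\left(H \right)} = \left(1 + H\right)^{2}$
$x{\left(J \right)} = \frac{1}{97 + \left(1 + J^{2}\right)^{2}}$
$\frac{x{\left(p{\left(3 \right)} \right)}}{-3176} = \frac{1}{\left(97 + \left(1 + \left(-2 - 3\right)^{2}\right)^{2}\right) \left(-3176\right)} = \frac{1}{97 + \left(1 + \left(-2 - 3\right)^{2}\right)^{2}} \left(- \frac{1}{3176}\right) = \frac{1}{97 + \left(1 + \left(-5\right)^{2}\right)^{2}} \left(- \frac{1}{3176}\right) = \frac{1}{97 + \left(1 + 25\right)^{2}} \left(- \frac{1}{3176}\right) = \frac{1}{97 + 26^{2}} \left(- \frac{1}{3176}\right) = \frac{1}{97 + 676} \left(- \frac{1}{3176}\right) = \frac{1}{773} \left(- \frac{1}{3176}\right) = - \frac{1}{2455048}$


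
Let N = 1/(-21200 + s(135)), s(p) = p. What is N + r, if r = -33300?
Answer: -701464501/21065 ≈ -33300.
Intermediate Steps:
N = -1/21065 (N = 1/(-21200 + 135) = 1/(-21065) = -1/21065 ≈ -4.7472e-5)
N + r = -1/21065 - 33300 = -701464501/21065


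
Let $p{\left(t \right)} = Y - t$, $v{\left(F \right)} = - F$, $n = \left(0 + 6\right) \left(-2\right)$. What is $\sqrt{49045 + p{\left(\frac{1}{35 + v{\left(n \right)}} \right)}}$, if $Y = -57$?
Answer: $\frac{\sqrt{108214445}}{47} \approx 221.33$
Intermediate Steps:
$n = -12$ ($n = 6 \left(-2\right) = -12$)
$p{\left(t \right)} = -57 - t$
$\sqrt{49045 + p{\left(\frac{1}{35 + v{\left(n \right)}} \right)}} = \sqrt{49045 - \left(57 + \frac{1}{35 - -12}\right)} = \sqrt{49045 - \left(57 + \frac{1}{35 + 12}\right)} = \sqrt{49045 - \frac{2680}{47}} = \sqrt{\frac{2302435}{47}} = \frac{\sqrt{108214445}}{47}$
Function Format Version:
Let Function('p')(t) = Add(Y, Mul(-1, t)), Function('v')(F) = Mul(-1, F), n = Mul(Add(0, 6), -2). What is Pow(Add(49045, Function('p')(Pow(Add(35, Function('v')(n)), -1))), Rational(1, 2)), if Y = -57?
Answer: Mul(Rational(1, 47), Pow(108214445, Rational(1, 2))) ≈ 221.33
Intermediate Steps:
n = -12 (n = Mul(6, -2) = -12)
Function('p')(t) = Add(-57, Mul(-1, t))
Pow(Add(49045, Function('p')(Pow(Add(35, Function('v')(n)), -1))), Rational(1, 2)) = Pow(Add(49045, Add(-57, Mul(-1, Pow(Add(35, Mul(-1, -12)), -1)))), Rational(1, 2)) = Pow(Add(49045, Add(-57, Mul(-1, Pow(Add(35, 12), -1)))), Rational(1, 2)) = Pow(Add(49045, Add(-57, Mul(-1, Pow(47, -1)))), Rational(1, 2)) = Pow(Add(49045, Add(-57, Mul(-1, Rational(1, 47)))), Rational(1, 2)) = Pow(Add(49045, Add(-57, Rational(-1, 47))), Rational(1, 2)) = Pow(Add(49045, Rational(-2680, 47)), Rational(1, 2)) = Pow(Rational(2302435, 47), Rational(1, 2)) = Mul(Rational(1, 47), Pow(108214445, Rational(1, 2)))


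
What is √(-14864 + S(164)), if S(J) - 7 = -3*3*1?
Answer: I*√14866 ≈ 121.93*I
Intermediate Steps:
S(J) = -2 (S(J) = 7 - 3*3*1 = 7 - 9*1 = 7 - 9 = -2)
√(-14864 + S(164)) = √(-14864 - 2) = √(-14866) = I*√14866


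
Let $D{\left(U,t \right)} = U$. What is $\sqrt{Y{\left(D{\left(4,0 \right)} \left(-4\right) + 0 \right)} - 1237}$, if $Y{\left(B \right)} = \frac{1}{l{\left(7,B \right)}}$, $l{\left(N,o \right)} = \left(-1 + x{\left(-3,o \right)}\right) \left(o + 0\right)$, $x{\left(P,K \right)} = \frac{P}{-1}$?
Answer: $\frac{i \sqrt{79170}}{8} \approx 35.171 i$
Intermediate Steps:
$x{\left(P,K \right)} = - P$ ($x{\left(P,K \right)} = P \left(-1\right) = - P$)
$l{\left(N,o \right)} = 2 o$ ($l{\left(N,o \right)} = \left(-1 - -3\right) \left(o + 0\right) = \left(-1 + 3\right) o = 2 o$)
$Y{\left(B \right)} = \frac{1}{2 B}$
$\sqrt{Y{\left(D{\left(4,0 \right)} \left(-4\right) + 0 \right)} - 1237} = \sqrt{\frac{1}{2 \left(4 \left(-4\right) + 0\right)} - 1237} = \sqrt{\frac{1}{2 \left(-16 + 0\right)} - 1237} = \sqrt{\frac{1}{2 \left(-16\right)} - 1237} = \sqrt{\frac{1}{2} \left(- \frac{1}{16}\right) - 1237} = \sqrt{- \frac{1}{32} - 1237} = \sqrt{- \frac{39585}{32}} = \frac{i \sqrt{79170}}{8}$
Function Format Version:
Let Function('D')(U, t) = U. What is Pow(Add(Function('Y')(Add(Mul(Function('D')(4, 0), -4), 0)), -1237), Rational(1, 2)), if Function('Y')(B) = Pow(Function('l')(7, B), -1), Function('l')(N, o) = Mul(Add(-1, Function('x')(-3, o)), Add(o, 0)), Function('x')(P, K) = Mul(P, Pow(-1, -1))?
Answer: Mul(Rational(1, 8), I, Pow(79170, Rational(1, 2))) ≈ Mul(35.171, I)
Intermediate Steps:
Function('x')(P, K) = Mul(-1, P) (Function('x')(P, K) = Mul(P, -1) = Mul(-1, P))
Function('l')(N, o) = Mul(2, o) (Function('l')(N, o) = Mul(Add(-1, Mul(-1, -3)), Add(o, 0)) = Mul(Add(-1, 3), o) = Mul(2, o))
Function('Y')(B) = Mul(Rational(1, 2), Pow(B, -1)) (Function('Y')(B) = Pow(Mul(2, B), -1) = Mul(Rational(1, 2), Pow(B, -1)))
Pow(Add(Function('Y')(Add(Mul(Function('D')(4, 0), -4), 0)), -1237), Rational(1, 2)) = Pow(Add(Mul(Rational(1, 2), Pow(Add(Mul(4, -4), 0), -1)), -1237), Rational(1, 2)) = Pow(Add(Mul(Rational(1, 2), Pow(Add(-16, 0), -1)), -1237), Rational(1, 2)) = Pow(Add(Mul(Rational(1, 2), Pow(-16, -1)), -1237), Rational(1, 2)) = Pow(Add(Mul(Rational(1, 2), Rational(-1, 16)), -1237), Rational(1, 2)) = Pow(Add(Rational(-1, 32), -1237), Rational(1, 2)) = Pow(Rational(-39585, 32), Rational(1, 2)) = Mul(Rational(1, 8), I, Pow(79170, Rational(1, 2)))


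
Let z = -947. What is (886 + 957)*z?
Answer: -1745321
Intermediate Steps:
(886 + 957)*z = (886 + 957)*(-947) = 1843*(-947) = -1745321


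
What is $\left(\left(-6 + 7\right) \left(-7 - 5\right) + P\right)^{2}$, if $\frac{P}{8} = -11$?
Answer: $10000$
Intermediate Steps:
$P = -88$ ($P = 8 \left(-11\right) = -88$)
$\left(\left(-6 + 7\right) \left(-7 - 5\right) + P\right)^{2} = \left(\left(-6 + 7\right) \left(-7 - 5\right) - 88\right)^{2} = \left(1 \left(-12\right) - 88\right)^{2} = \left(-12 - 88\right)^{2} = \left(-100\right)^{2} = 10000$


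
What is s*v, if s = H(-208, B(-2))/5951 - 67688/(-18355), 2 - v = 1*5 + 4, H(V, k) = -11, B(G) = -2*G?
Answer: -256205971/9930055 ≈ -25.801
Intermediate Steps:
v = -7 (v = 2 - (1*5 + 4) = 2 - (5 + 4) = 2 - 1*9 = 2 - 9 = -7)
s = 36600853/9930055 (s = -11/5951 - 67688/(-18355) = -11*1/5951 - 67688*(-1/18355) = -1/541 + 67688/18355 = 36600853/9930055 ≈ 3.6859)
s*v = (36600853/9930055)*(-7) = -256205971/9930055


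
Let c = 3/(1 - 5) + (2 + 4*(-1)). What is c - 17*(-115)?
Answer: 7809/4 ≈ 1952.3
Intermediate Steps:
c = -11/4 (c = 3/(-4) + (2 - 4) = 3*(-¼) - 2 = -¾ - 2 = -11/4 ≈ -2.7500)
c - 17*(-115) = -11/4 - 17*(-115) = -11/4 + 1955 = 7809/4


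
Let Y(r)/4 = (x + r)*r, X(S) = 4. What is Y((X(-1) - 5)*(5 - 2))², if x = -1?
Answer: 2304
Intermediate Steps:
Y(r) = 4*r*(-1 + r) (Y(r) = 4*((-1 + r)*r) = 4*(r*(-1 + r)) = 4*r*(-1 + r))
Y((X(-1) - 5)*(5 - 2))² = (4*((4 - 5)*(5 - 2))*(-1 + (4 - 5)*(5 - 2)))² = (4*(-1*3)*(-1 - 1*3))² = (4*(-3)*(-1 - 3))² = (4*(-3)*(-4))² = 48² = 2304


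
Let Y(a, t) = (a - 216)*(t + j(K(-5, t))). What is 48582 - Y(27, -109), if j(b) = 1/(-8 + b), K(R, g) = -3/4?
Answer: 139797/5 ≈ 27959.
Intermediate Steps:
K(R, g) = -¾ (K(R, g) = -3*¼ = -¾)
Y(a, t) = (-216 + a)*(-4/35 + t) (Y(a, t) = (a - 216)*(t + 1/(-8 - ¾)) = (-216 + a)*(t + 1/(-35/4)) = (-216 + a)*(t - 4/35) = (-216 + a)*(-4/35 + t))
48582 - Y(27, -109) = 48582 - (864/35 - 216*(-109) - 4/35*27 + 27*(-109)) = 48582 - (864/35 + 23544 - 108/35 - 2943) = 48582 - 1*103113/5 = 48582 - 103113/5 = 139797/5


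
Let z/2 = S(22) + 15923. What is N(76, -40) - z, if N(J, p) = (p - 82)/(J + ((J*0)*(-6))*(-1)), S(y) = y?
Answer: -1211881/38 ≈ -31892.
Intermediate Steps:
N(J, p) = (-82 + p)/J (N(J, p) = (-82 + p)/(J + (0*(-6))*(-1)) = (-82 + p)/(J + 0*(-1)) = (-82 + p)/(J + 0) = (-82 + p)/J)
z = 31890 (z = 2*(22 + 15923) = 2*15945 = 31890)
N(76, -40) - z = (-82 - 40)/76 - 1*31890 = (1/76)*(-122) - 31890 = -61/38 - 31890 = -1211881/38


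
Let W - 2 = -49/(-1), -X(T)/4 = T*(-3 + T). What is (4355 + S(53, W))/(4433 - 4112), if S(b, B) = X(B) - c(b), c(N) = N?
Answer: -1830/107 ≈ -17.103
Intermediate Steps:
X(T) = -4*T*(-3 + T)
W = 51 (W = 2 - 49/(-1) = 2 - 49*(-1) = 2 + 49 = 51)
S(b, B) = -b + 4*B*(3 - B) (S(b, B) = 4*B*(3 - B) - b = -b + 4*B*(3 - B))
(4355 + S(53, W))/(4433 - 4112) = (4355 + (-1*53 - 4*51*(-3 + 51)))/(4433 - 4112) = (4355 + (-53 - 4*51*48))/321 = (4355 + (-53 - 9792))*(1/321) = (4355 - 9845)*(1/321) = -5490*1/321 = -1830/107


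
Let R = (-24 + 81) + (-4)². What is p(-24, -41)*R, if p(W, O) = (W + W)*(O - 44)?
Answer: 297840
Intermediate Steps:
p(W, O) = 2*W*(-44 + O) (p(W, O) = (2*W)*(-44 + O) = 2*W*(-44 + O))
R = 73 (R = 57 + 16 = 73)
p(-24, -41)*R = (2*(-24)*(-44 - 41))*73 = (2*(-24)*(-85))*73 = 4080*73 = 297840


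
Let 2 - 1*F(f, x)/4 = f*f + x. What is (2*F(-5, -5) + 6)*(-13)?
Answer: 1794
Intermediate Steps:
F(f, x) = 8 - 4*x - 4*f**2 (F(f, x) = 8 - 4*(f*f + x) = 8 - 4*(f**2 + x) = 8 - 4*(x + f**2) = 8 + (-4*x - 4*f**2) = 8 - 4*x - 4*f**2)
(2*F(-5, -5) + 6)*(-13) = (2*(8 - 4*(-5) - 4*(-5)**2) + 6)*(-13) = (2*(8 + 20 - 4*25) + 6)*(-13) = (2*(8 + 20 - 100) + 6)*(-13) = (2*(-72) + 6)*(-13) = (-144 + 6)*(-13) = -138*(-13) = 1794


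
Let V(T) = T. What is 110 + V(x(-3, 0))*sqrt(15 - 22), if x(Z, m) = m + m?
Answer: 110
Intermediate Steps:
x(Z, m) = 2*m
110 + V(x(-3, 0))*sqrt(15 - 22) = 110 + (2*0)*sqrt(15 - 22) = 110 + 0*sqrt(-7) = 110 + 0*(I*sqrt(7)) = 110 + 0 = 110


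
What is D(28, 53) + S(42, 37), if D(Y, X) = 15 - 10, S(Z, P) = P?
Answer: 42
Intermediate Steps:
D(Y, X) = 5
D(28, 53) + S(42, 37) = 5 + 37 = 42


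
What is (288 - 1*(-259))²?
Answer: 299209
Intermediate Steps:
(288 - 1*(-259))² = (288 + 259)² = 547² = 299209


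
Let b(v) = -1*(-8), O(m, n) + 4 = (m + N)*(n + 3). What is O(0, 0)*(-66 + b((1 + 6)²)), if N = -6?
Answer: 1276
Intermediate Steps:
O(m, n) = -4 + (-6 + m)*(3 + n) (O(m, n) = -4 + (m - 6)*(n + 3) = -4 + (-6 + m)*(3 + n))
b(v) = 8
O(0, 0)*(-66 + b((1 + 6)²)) = (-22 - 6*0 + 3*0 + 0*0)*(-66 + 8) = (-22 + 0 + 0 + 0)*(-58) = -22*(-58) = 1276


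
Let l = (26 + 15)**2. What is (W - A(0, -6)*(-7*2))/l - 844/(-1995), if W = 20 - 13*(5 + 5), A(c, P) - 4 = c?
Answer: 1311034/3353595 ≈ 0.39093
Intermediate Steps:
A(c, P) = 4 + c
l = 1681 (l = 41**2 = 1681)
W = -110 (W = 20 - 13*10 = 20 - 130 = -110)
(W - A(0, -6)*(-7*2))/l - 844/(-1995) = (-110 - (4 + 0)*(-7*2))/1681 - 844/(-1995) = (-110 - 4*(-14))*(1/1681) - 844*(-1/1995) = (-110 - 1*(-56))*(1/1681) + 844/1995 = (-110 + 56)*(1/1681) + 844/1995 = -54*1/1681 + 844/1995 = -54/1681 + 844/1995 = 1311034/3353595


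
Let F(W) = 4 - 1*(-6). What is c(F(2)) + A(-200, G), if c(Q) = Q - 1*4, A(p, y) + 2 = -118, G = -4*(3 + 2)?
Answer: -114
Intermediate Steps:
F(W) = 10 (F(W) = 4 + 6 = 10)
G = -20 (G = -4*5 = -20)
A(p, y) = -120 (A(p, y) = -2 - 118 = -120)
c(Q) = -4 + Q (c(Q) = Q - 4 = -4 + Q)
c(F(2)) + A(-200, G) = (-4 + 10) - 120 = 6 - 120 = -114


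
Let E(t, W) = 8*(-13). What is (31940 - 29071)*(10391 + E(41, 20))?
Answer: 29513403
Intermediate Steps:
E(t, W) = -104
(31940 - 29071)*(10391 + E(41, 20)) = (31940 - 29071)*(10391 - 104) = 2869*10287 = 29513403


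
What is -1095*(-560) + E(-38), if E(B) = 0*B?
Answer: 613200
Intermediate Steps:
E(B) = 0
-1095*(-560) + E(-38) = -1095*(-560) + 0 = 613200 + 0 = 613200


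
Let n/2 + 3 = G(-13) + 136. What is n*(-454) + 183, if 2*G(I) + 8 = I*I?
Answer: -193675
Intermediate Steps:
G(I) = -4 + I**2/2 (G(I) = -4 + (I*I)/2 = -4 + I**2/2)
n = 427 (n = -6 + 2*((-4 + (1/2)*(-13)**2) + 136) = -6 + 2*((-4 + (1/2)*169) + 136) = -6 + 2*((-4 + 169/2) + 136) = -6 + 2*(161/2 + 136) = -6 + 2*(433/2) = -6 + 433 = 427)
n*(-454) + 183 = 427*(-454) + 183 = -193858 + 183 = -193675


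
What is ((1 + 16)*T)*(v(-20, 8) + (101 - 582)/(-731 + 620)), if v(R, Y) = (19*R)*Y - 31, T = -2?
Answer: 312800/3 ≈ 1.0427e+5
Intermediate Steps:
v(R, Y) = -31 + 19*R*Y (v(R, Y) = 19*R*Y - 31 = -31 + 19*R*Y)
((1 + 16)*T)*(v(-20, 8) + (101 - 582)/(-731 + 620)) = ((1 + 16)*(-2))*((-31 + 19*(-20)*8) + (101 - 582)/(-731 + 620)) = (17*(-2))*((-31 - 3040) - 481/(-111)) = -34*(-3071 - 481*(-1/111)) = -34*(-3071 + 13/3) = -34*(-9200/3) = 312800/3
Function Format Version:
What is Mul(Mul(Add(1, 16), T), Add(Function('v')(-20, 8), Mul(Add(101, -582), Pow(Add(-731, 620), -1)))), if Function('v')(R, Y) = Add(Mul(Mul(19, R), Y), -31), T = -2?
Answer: Rational(312800, 3) ≈ 1.0427e+5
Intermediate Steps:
Function('v')(R, Y) = Add(-31, Mul(19, R, Y)) (Function('v')(R, Y) = Add(Mul(19, R, Y), -31) = Add(-31, Mul(19, R, Y)))
Mul(Mul(Add(1, 16), T), Add(Function('v')(-20, 8), Mul(Add(101, -582), Pow(Add(-731, 620), -1)))) = Mul(Mul(Add(1, 16), -2), Add(Add(-31, Mul(19, -20, 8)), Mul(Add(101, -582), Pow(Add(-731, 620), -1)))) = Mul(Mul(17, -2), Add(Add(-31, -3040), Mul(-481, Pow(-111, -1)))) = Mul(-34, Add(-3071, Mul(-481, Rational(-1, 111)))) = Mul(-34, Add(-3071, Rational(13, 3))) = Mul(-34, Rational(-9200, 3)) = Rational(312800, 3)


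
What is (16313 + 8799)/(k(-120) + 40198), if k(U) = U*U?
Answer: 12556/27299 ≈ 0.45994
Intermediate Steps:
k(U) = U**2
(16313 + 8799)/(k(-120) + 40198) = (16313 + 8799)/((-120)**2 + 40198) = 25112/(14400 + 40198) = 25112/54598 = 25112*(1/54598) = 12556/27299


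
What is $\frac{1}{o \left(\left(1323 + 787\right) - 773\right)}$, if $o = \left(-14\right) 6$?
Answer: $- \frac{1}{112308} \approx -8.9041 \cdot 10^{-6}$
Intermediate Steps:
$o = -84$
$\frac{1}{o \left(\left(1323 + 787\right) - 773\right)} = \frac{1}{\left(-84\right) \left(\left(1323 + 787\right) - 773\right)} = \frac{1}{\left(-84\right) \left(2110 - 773\right)} = \frac{1}{\left(-84\right) 1337} = \frac{1}{-112308} = - \frac{1}{112308}$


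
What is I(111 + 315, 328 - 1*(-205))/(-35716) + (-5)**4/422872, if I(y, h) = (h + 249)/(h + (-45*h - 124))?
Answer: 32912871619/22254707174672 ≈ 0.0014789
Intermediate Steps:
I(y, h) = (249 + h)/(-124 - 44*h) (I(y, h) = (249 + h)/(h + (-124 - 45*h)) = (249 + h)/(-124 - 44*h))
I(111 + 315, 328 - 1*(-205))/(-35716) + (-5)**4/422872 = ((-249 - (328 - 1*(-205)))/(4*(31 + 11*(328 - 1*(-205)))))/(-35716) + (-5)**4/422872 = ((-249 - (328 + 205))/(4*(31 + 11*(328 + 205))))*(-1/35716) + 625*(1/422872) = ((-249 - 1*533)/(4*(31 + 11*533)))*(-1/35716) + 625/422872 = ((-249 - 533)/(4*(31 + 5863)))*(-1/35716) + 625/422872 = ((1/4)*(-782)/5894)*(-1/35716) + 625/422872 = ((1/4)*(1/5894)*(-782))*(-1/35716) + 625/422872 = -391/11788*(-1/35716) + 625/422872 = 391/421020208 + 625/422872 = 32912871619/22254707174672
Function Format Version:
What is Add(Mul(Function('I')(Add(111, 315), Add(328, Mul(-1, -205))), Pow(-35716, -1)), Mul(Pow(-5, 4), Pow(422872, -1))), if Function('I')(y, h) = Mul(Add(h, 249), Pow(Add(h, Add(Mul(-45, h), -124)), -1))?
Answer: Rational(32912871619, 22254707174672) ≈ 0.0014789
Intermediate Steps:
Function('I')(y, h) = Mul(Pow(Add(-124, Mul(-44, h)), -1), Add(249, h)) (Function('I')(y, h) = Mul(Add(249, h), Pow(Add(h, Add(-124, Mul(-45, h))), -1)) = Mul(Add(249, h), Pow(Add(-124, Mul(-44, h)), -1)) = Mul(Pow(Add(-124, Mul(-44, h)), -1), Add(249, h)))
Add(Mul(Function('I')(Add(111, 315), Add(328, Mul(-1, -205))), Pow(-35716, -1)), Mul(Pow(-5, 4), Pow(422872, -1))) = Add(Mul(Mul(Rational(1, 4), Pow(Add(31, Mul(11, Add(328, Mul(-1, -205)))), -1), Add(-249, Mul(-1, Add(328, Mul(-1, -205))))), Pow(-35716, -1)), Mul(Pow(-5, 4), Pow(422872, -1))) = Add(Mul(Mul(Rational(1, 4), Pow(Add(31, Mul(11, Add(328, 205))), -1), Add(-249, Mul(-1, Add(328, 205)))), Rational(-1, 35716)), Mul(625, Rational(1, 422872))) = Add(Mul(Mul(Rational(1, 4), Pow(Add(31, Mul(11, 533)), -1), Add(-249, Mul(-1, 533))), Rational(-1, 35716)), Rational(625, 422872)) = Add(Mul(Mul(Rational(1, 4), Pow(Add(31, 5863), -1), Add(-249, -533)), Rational(-1, 35716)), Rational(625, 422872)) = Add(Mul(Mul(Rational(1, 4), Pow(5894, -1), -782), Rational(-1, 35716)), Rational(625, 422872)) = Add(Mul(Mul(Rational(1, 4), Rational(1, 5894), -782), Rational(-1, 35716)), Rational(625, 422872)) = Add(Mul(Rational(-391, 11788), Rational(-1, 35716)), Rational(625, 422872)) = Add(Rational(391, 421020208), Rational(625, 422872)) = Rational(32912871619, 22254707174672)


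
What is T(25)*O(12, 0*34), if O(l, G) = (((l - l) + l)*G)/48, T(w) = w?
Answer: 0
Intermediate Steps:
O(l, G) = G*l/48 (O(l, G) = ((0 + l)*G)*(1/48) = (l*G)*(1/48) = (G*l)*(1/48) = G*l/48)
T(25)*O(12, 0*34) = 25*((1/48)*(0*34)*12) = 25*((1/48)*0*12) = 25*0 = 0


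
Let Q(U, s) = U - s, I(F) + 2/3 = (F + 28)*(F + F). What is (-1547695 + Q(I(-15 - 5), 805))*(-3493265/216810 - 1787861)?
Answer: 180110637688419385/65043 ≈ 2.7691e+12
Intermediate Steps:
I(F) = -⅔ + 2*F*(28 + F) (I(F) = -⅔ + (F + 28)*(F + F) = -⅔ + (28 + F)*(2*F) = -⅔ + 2*F*(28 + F))
(-1547695 + Q(I(-15 - 5), 805))*(-3493265/216810 - 1787861) = (-1547695 + ((-⅔ + 2*(-15 - 5)² + 56*(-15 - 5)) - 1*805))*(-3493265/216810 - 1787861) = (-1547695 + ((-⅔ + 2*(-20)² + 56*(-20)) - 805))*(-3493265*1/216810 - 1787861) = (-1547695 + ((-⅔ + 2*400 - 1120) - 805))*(-698653/43362 - 1787861) = (-1547695 + ((-⅔ + 800 - 1120) - 805))*(-77525927335/43362) = (-1547695 + (-962/3 - 805))*(-77525927335/43362) = (-1547695 - 3377/3)*(-77525927335/43362) = -4646462/3*(-77525927335/43362) = 180110637688419385/65043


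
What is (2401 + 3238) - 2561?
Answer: 3078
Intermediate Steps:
(2401 + 3238) - 2561 = 5639 - 2561 = 3078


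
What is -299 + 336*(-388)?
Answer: -130667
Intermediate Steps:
-299 + 336*(-388) = -299 - 130368 = -130667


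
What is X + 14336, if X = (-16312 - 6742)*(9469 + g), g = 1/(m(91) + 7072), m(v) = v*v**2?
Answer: -166036189028624/760643 ≈ -2.1828e+8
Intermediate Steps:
m(v) = v**3
g = 1/760643 (g = 1/(91**3 + 7072) = 1/(753571 + 7072) = 1/760643 ≈ 1.3147e-6)
X = -166047093606672/760643 (X = (-16312 - 6742)*(9469 + 1/760643) = -23054*7202528568/760643 = -166047093606672/760643 ≈ -2.1830e+8)
X + 14336 = -166047093606672/760643 + 14336 = -166036189028624/760643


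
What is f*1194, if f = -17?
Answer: -20298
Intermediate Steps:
f*1194 = -17*1194 = -20298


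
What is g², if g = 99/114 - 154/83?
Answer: 9690769/9947716 ≈ 0.97417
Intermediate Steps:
g = -3113/3154 (g = 99*(1/114) - 154*1/83 = 33/38 - 154/83 = -3113/3154 ≈ -0.98700)
g² = (-3113/3154)² = 9690769/9947716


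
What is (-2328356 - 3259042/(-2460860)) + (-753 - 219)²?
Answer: -23977279809/17330 ≈ -1.3836e+6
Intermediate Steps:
(-2328356 - 3259042/(-2460860)) + (-753 - 219)² = (-2328356 - 3259042*(-1/2460860)) + (-972)² = (-2328356 + 22951/17330) + 944784 = -40350386529/17330 + 944784 = -23977279809/17330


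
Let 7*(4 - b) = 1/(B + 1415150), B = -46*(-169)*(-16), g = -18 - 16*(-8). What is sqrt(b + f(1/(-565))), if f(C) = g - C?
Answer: 3*sqrt(330108794072190120890)/5104979530 ≈ 10.677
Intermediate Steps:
g = 110 (g = -18 + 128 = 110)
B = -124384 (B = 7774*(-16) = -124384)
b = 36141447/9035362 (b = 4 - 1/(7*(-124384 + 1415150)) = 4 - 1/7/1290766 = 4 - 1/7*1/1290766 = 4 - 1/9035362 = 36141447/9035362 ≈ 4.0000)
f(C) = 110 - C
sqrt(b + f(1/(-565))) = sqrt(36141447/9035362 + (110 - 1/(-565))) = sqrt(36141447/9035362 + (110 - 1*(-1/565))) = sqrt(36141447/9035362 + (110 + 1/565)) = sqrt(36141447/9035362 + 62151/565) = sqrt(581976701217/5104979530) = 3*sqrt(330108794072190120890)/5104979530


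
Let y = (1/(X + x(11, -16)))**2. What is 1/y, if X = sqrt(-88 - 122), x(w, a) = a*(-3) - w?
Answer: (37 + I*sqrt(210))**2 ≈ 1159.0 + 1072.4*I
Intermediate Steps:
x(w, a) = -w - 3*a (x(w, a) = -3*a - w = -w - 3*a)
X = I*sqrt(210) (X = sqrt(-210) = I*sqrt(210) ≈ 14.491*I)
y = (37 + I*sqrt(210))**(-2) (y = (1/(I*sqrt(210) + (-1*11 - 3*(-16))))**2 = (1/(I*sqrt(210) + (-11 + 48)))**2 = (1/(I*sqrt(210) + 37))**2 = (1/(37 + I*sqrt(210)))**2 = (37 + I*sqrt(210))**(-2) ≈ 0.00046486 - 0.00043011*I)
1/y = 1/((37 + I*sqrt(210))**(-2)) = (37 + I*sqrt(210))**2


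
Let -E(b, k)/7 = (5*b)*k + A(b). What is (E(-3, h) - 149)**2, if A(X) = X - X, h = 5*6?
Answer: 9006001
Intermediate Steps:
h = 30
A(X) = 0
E(b, k) = -35*b*k (E(b, k) = -7*((5*b)*k + 0) = -7*(5*b*k + 0) = -35*b*k)
(E(-3, h) - 149)**2 = (-35*(-3)*30 - 149)**2 = (3150 - 149)**2 = 3001**2 = 9006001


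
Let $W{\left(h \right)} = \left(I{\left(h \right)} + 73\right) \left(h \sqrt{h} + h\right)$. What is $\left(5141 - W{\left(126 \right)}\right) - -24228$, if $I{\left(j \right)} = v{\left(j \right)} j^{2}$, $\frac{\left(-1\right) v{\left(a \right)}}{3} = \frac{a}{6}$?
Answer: $126043859 + 378043470 \sqrt{14} \approx 1.5406 \cdot 10^{9}$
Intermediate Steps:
$v{\left(a \right)} = - \frac{a}{2}$ ($v{\left(a \right)} = - 3 \frac{a}{6} = - \frac{a}{2}$)
$I{\left(j \right)} = - \frac{j^{3}}{2}$ ($I{\left(j \right)} = - \frac{j}{2} j^{2} = - \frac{j^{3}}{2}$)
$W{\left(h \right)} = \left(73 - \frac{h^{3}}{2}\right) \left(h + h^{\frac{3}{2}}\right)$ ($W{\left(h \right)} = \left(- \frac{h^{3}}{2} + 73\right) \left(h \sqrt{h} + h\right) = \left(73 - \frac{h^{3}}{2}\right) \left(h^{\frac{3}{2}} + h\right) = \left(73 - \frac{h^{3}}{2}\right) \left(h + h^{\frac{3}{2}}\right)$)
$\left(5141 - W{\left(126 \right)}\right) - -24228 = \left(5141 - \left(73 \cdot 126 + 73 \cdot 126^{\frac{3}{2}} - \frac{126^{4}}{2} - \frac{126^{\frac{9}{2}}}{2}\right)\right) - -24228 = \left(5141 - \left(9198 + 73 \cdot 378 \sqrt{14} - 126023688 - \frac{756142128 \sqrt{14}}{2}\right)\right) + 24228 = \left(5141 - \left(9198 + 27594 \sqrt{14} - 126023688 - 378071064 \sqrt{14}\right)\right) + 24228 = \left(5141 - \left(-126014490 - 378043470 \sqrt{14}\right)\right) + 24228 = \left(5141 + \left(126014490 + 378043470 \sqrt{14}\right)\right) + 24228 = \left(126019631 + 378043470 \sqrt{14}\right) + 24228 = 126043859 + 378043470 \sqrt{14}$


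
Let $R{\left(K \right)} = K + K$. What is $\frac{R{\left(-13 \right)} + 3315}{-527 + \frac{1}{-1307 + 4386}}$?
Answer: $- \frac{920621}{147512} \approx -6.241$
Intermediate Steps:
$R{\left(K \right)} = 2 K$
$\frac{R{\left(-13 \right)} + 3315}{-527 + \frac{1}{-1307 + 4386}} = \frac{2 \left(-13\right) + 3315}{-527 + \frac{1}{-1307 + 4386}} = \frac{-26 + 3315}{-527 + \frac{1}{3079}} = \frac{3289}{-527 + \frac{1}{3079}} = \frac{3289}{- \frac{1622632}{3079}} = 3289 \left(- \frac{3079}{1622632}\right) = - \frac{920621}{147512}$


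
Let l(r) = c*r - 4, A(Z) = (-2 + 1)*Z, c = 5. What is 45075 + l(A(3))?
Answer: 45056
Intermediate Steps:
A(Z) = -Z
l(r) = -4 + 5*r (l(r) = 5*r - 4 = -4 + 5*r)
45075 + l(A(3)) = 45075 + (-4 + 5*(-1*3)) = 45075 + (-4 + 5*(-3)) = 45075 + (-4 - 15) = 45075 - 19 = 45056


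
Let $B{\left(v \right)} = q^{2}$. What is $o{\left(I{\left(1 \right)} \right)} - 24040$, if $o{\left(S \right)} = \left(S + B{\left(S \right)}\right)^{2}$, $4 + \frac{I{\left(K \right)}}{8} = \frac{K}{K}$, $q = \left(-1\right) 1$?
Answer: $-23511$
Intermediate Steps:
$q = -1$
$B{\left(v \right)} = 1$ ($B{\left(v \right)} = \left(-1\right)^{2} = 1$)
$I{\left(K \right)} = -24$ ($I{\left(K \right)} = -32 + 8 \frac{K}{K} = -32 + 8 \cdot 1 = -32 + 8 = -24$)
$o{\left(S \right)} = \left(1 + S\right)^{2}$ ($o{\left(S \right)} = \left(S + 1\right)^{2} = \left(1 + S\right)^{2}$)
$o{\left(I{\left(1 \right)} \right)} - 24040 = \left(1 - 24\right)^{2} - 24040 = \left(-23\right)^{2} - 24040 = 529 - 24040 = -23511$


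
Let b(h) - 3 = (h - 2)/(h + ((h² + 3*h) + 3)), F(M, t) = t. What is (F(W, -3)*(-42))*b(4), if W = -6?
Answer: 1926/5 ≈ 385.20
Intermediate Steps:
b(h) = 3 + (-2 + h)/(3 + h² + 4*h) (b(h) = 3 + (h - 2)/(h + ((h² + 3*h) + 3)) = 3 + (-2 + h)/(h + (3 + h² + 3*h)) = 3 + (-2 + h)/(3 + h² + 4*h))
(F(W, -3)*(-42))*b(4) = (-3*(-42))*((7 + 3*4² + 13*4)/(3 + 4² + 4*4)) = 126*((7 + 3*16 + 52)/(3 + 16 + 16)) = 126*((7 + 48 + 52)/35) = 126*((1/35)*107) = 126*(107/35) = 1926/5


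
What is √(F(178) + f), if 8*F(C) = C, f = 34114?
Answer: √136545/2 ≈ 184.76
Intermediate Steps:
F(C) = C/8
√(F(178) + f) = √((⅛)*178 + 34114) = √(89/4 + 34114) = √(136545/4) = √136545/2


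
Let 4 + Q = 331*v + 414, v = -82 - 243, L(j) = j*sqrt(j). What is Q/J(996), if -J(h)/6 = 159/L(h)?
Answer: 35578780*sqrt(249)/159 ≈ 3.5310e+6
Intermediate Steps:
L(j) = j**(3/2)
v = -325
J(h) = -954/h**(3/2) (J(h) = -954/(h**(3/2)) = -954/h**(3/2))
Q = -107165 (Q = -4 + (331*(-325) + 414) = -4 + (-107575 + 414) = -4 - 107161 = -107165)
Q/J(996) = -107165*(-332*sqrt(249)/159) = -(-35578780)*sqrt(249)/159 = 35578780*sqrt(249)/159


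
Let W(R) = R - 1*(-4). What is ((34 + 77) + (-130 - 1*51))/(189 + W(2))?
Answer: -14/39 ≈ -0.35897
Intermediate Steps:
W(R) = 4 + R (W(R) = R + 4 = 4 + R)
((34 + 77) + (-130 - 1*51))/(189 + W(2)) = ((34 + 77) + (-130 - 1*51))/(189 + (4 + 2)) = (111 + (-130 - 51))/(189 + 6) = (111 - 181)/195 = -70*1/195 = -14/39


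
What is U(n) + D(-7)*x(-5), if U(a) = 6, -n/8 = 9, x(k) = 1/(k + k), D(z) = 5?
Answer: 11/2 ≈ 5.5000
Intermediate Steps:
x(k) = 1/(2*k)
n = -72 (n = -8*9 = -72)
U(n) + D(-7)*x(-5) = 6 + 5*((1/2)/(-5)) = 6 + 5*((1/2)*(-1/5)) = 6 + 5*(-1/10) = 6 - 1/2 = 11/2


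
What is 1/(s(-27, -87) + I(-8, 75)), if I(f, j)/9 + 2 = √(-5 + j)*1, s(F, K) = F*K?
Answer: 37/86157 - √70/603099 ≈ 0.00041558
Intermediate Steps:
I(f, j) = -18 + 9*√(-5 + j) (I(f, j) = -18 + 9*(√(-5 + j)*1) = -18 + 9*√(-5 + j))
1/(s(-27, -87) + I(-8, 75)) = 1/(-27*(-87) + (-18 + 9*√(-5 + 75))) = 1/(2349 + (-18 + 9*√70)) = 1/(2331 + 9*√70)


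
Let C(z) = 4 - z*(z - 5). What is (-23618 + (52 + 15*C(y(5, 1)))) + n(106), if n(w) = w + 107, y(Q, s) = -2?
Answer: -23503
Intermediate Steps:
C(z) = 4 - z*(-5 + z)
n(w) = 107 + w
(-23618 + (52 + 15*C(y(5, 1)))) + n(106) = (-23618 + (52 + 15*(4 - 1*(-2)**2 + 5*(-2)))) + (107 + 106) = (-23618 + (52 + 15*(4 - 1*4 - 10))) + 213 = (-23618 + (52 + 15*(4 - 4 - 10))) + 213 = (-23618 + (52 + 15*(-10))) + 213 = (-23618 + (52 - 150)) + 213 = (-23618 - 98) + 213 = -23716 + 213 = -23503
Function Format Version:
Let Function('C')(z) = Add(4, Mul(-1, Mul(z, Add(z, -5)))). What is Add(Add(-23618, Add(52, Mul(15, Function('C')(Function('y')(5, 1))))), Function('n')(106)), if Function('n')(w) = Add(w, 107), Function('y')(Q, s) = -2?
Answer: -23503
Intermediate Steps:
Function('C')(z) = Add(4, Mul(-1, z, Add(-5, z))) (Function('C')(z) = Add(4, Mul(-1, Mul(z, Add(-5, z)))) = Add(4, Mul(-1, z, Add(-5, z))))
Function('n')(w) = Add(107, w)
Add(Add(-23618, Add(52, Mul(15, Function('C')(Function('y')(5, 1))))), Function('n')(106)) = Add(Add(-23618, Add(52, Mul(15, Add(4, Mul(-1, Pow(-2, 2)), Mul(5, -2))))), Add(107, 106)) = Add(Add(-23618, Add(52, Mul(15, Add(4, Mul(-1, 4), -10)))), 213) = Add(Add(-23618, Add(52, Mul(15, Add(4, -4, -10)))), 213) = Add(Add(-23618, Add(52, Mul(15, -10))), 213) = Add(Add(-23618, Add(52, -150)), 213) = Add(Add(-23618, -98), 213) = Add(-23716, 213) = -23503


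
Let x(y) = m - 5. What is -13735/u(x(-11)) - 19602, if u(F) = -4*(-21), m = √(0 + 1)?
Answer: -1660303/84 ≈ -19766.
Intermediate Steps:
m = 1 (m = √1 = 1)
x(y) = -4 (x(y) = 1 - 5 = -4)
u(F) = 84
-13735/u(x(-11)) - 19602 = -13735/84 - 19602 = -1660303/84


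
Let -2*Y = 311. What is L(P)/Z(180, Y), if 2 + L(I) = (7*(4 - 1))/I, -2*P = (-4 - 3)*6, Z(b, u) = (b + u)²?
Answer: -4/2401 ≈ -0.0016660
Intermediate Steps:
Y = -311/2 (Y = -½*311 = -311/2 ≈ -155.50)
P = 21 (P = -(-4 - 3)*6/2 = -(-7)*6/2 = -½*(-42) = 21)
L(I) = -2 + 21/I (L(I) = -2 + (7*(4 - 1))/I = -2 + (7*3)/I = -2 + 21/I)
L(P)/Z(180, Y) = (-2 + 21/21)/((180 - 311/2)²) = (-2 + 21*(1/21))/((49/2)²) = (-2 + 1)/(2401/4) = -1*4/2401 = -4/2401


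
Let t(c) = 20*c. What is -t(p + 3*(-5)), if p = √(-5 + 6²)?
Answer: 300 - 20*√31 ≈ 188.64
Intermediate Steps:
p = √31 (p = √(-5 + 36) = √31 ≈ 5.5678)
-t(p + 3*(-5)) = -20*(√31 + 3*(-5)) = -20*(√31 - 15) = -20*(-15 + √31) = -(-300 + 20*√31) = 300 - 20*√31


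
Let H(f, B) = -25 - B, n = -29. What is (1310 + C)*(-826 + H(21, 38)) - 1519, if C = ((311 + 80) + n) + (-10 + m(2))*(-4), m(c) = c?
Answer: -1516375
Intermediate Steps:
C = 394 (C = ((311 + 80) - 29) + (-10 + 2)*(-4) = (391 - 29) - 8*(-4) = 362 + 32 = 394)
(1310 + C)*(-826 + H(21, 38)) - 1519 = (1310 + 394)*(-826 + (-25 - 1*38)) - 1519 = 1704*(-826 + (-25 - 38)) - 1519 = 1704*(-826 - 63) - 1519 = 1704*(-889) - 1519 = -1514856 - 1519 = -1516375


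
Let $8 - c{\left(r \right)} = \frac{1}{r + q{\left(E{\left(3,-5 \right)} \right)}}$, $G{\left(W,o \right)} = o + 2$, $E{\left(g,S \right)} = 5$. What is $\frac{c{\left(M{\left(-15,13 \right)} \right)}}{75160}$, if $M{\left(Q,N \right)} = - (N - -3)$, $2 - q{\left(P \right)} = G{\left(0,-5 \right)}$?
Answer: $\frac{89}{826760} \approx 0.00010765$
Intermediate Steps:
$G{\left(W,o \right)} = 2 + o$
$q{\left(P \right)} = 5$ ($q{\left(P \right)} = 2 - \left(2 - 5\right) = 2 - -3 = 2 + 3 = 5$)
$M{\left(Q,N \right)} = -3 - N$ ($M{\left(Q,N \right)} = - (N + 3) = - (3 + N) = -3 - N$)
$c{\left(r \right)} = 8 - \frac{1}{5 + r}$ ($c{\left(r \right)} = 8 - \frac{1}{r + 5} = 8 - \frac{1}{5 + r}$)
$\frac{c{\left(M{\left(-15,13 \right)} \right)}}{75160} = \frac{\frac{1}{5 - 16} \left(39 + 8 \left(-3 - 13\right)\right)}{75160} = \frac{39 + 8 \left(-3 - 13\right)}{5 - 16} \cdot \frac{1}{75160} = \frac{39 + 8 \left(-16\right)}{5 - 16} \cdot \frac{1}{75160} = \frac{39 - 128}{-11} \cdot \frac{1}{75160} = \left(- \frac{1}{11}\right) \left(-89\right) \frac{1}{75160} = \frac{89}{11} \cdot \frac{1}{75160} = \frac{89}{826760}$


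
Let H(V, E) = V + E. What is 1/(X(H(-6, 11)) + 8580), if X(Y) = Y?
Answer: 1/8585 ≈ 0.00011648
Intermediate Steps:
H(V, E) = E + V
1/(X(H(-6, 11)) + 8580) = 1/((11 - 6) + 8580) = 1/(5 + 8580) = 1/8585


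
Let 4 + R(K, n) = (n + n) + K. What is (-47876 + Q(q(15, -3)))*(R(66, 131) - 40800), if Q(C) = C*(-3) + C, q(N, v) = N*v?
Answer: 1934186136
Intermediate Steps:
R(K, n) = -4 + K + 2*n (R(K, n) = -4 + ((n + n) + K) = -4 + (2*n + K) = -4 + (K + 2*n) = -4 + K + 2*n)
Q(C) = -2*C (Q(C) = -3*C + C = -2*C)
(-47876 + Q(q(15, -3)))*(R(66, 131) - 40800) = (-47876 - 30*(-3))*((-4 + 66 + 2*131) - 40800) = (-47876 - 2*(-45))*((-4 + 66 + 262) - 40800) = (-47876 + 90)*(324 - 40800) = -47786*(-40476) = 1934186136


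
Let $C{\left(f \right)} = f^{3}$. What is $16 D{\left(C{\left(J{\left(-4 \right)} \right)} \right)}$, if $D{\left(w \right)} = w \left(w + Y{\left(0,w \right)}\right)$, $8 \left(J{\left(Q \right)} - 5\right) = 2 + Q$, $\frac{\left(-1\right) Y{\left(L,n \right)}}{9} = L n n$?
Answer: $\frac{47045881}{256} \approx 1.8377 \cdot 10^{5}$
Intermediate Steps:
$Y{\left(L,n \right)} = - 9 L n^{2}$ ($Y{\left(L,n \right)} = - 9 L n n = - 9 L n^{2}$)
$J{\left(Q \right)} = \frac{21}{4} + \frac{Q}{8}$ ($J{\left(Q \right)} = 5 + \frac{2 + Q}{8} = 5 + \left(\frac{1}{4} + \frac{Q}{8}\right) = \frac{21}{4} + \frac{Q}{8}$)
$D{\left(w \right)} = w^{2}$ ($D{\left(w \right)} = w \left(w - 0 w^{2}\right) = w \left(w + 0\right) = w w = w^{2}$)
$16 D{\left(C{\left(J{\left(-4 \right)} \right)} \right)} = 16 \left(\left(\frac{21}{4} + \frac{1}{8} \left(-4\right)\right)^{3}\right)^{2} = 16 \left(\left(\frac{21}{4} - \frac{1}{2}\right)^{3}\right)^{2} = 16 \left(\left(\frac{19}{4}\right)^{3}\right)^{2} = 16 \left(\frac{6859}{64}\right)^{2} = 16 \cdot \frac{47045881}{4096} = \frac{47045881}{256}$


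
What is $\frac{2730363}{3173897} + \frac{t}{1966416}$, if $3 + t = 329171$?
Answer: $\frac{400860926044}{390075115197} \approx 1.0277$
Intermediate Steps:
$t = 329168$ ($t = -3 + 329171 = 329168$)
$\frac{2730363}{3173897} + \frac{t}{1966416} = \frac{2730363}{3173897} + \frac{329168}{1966416} = 2730363 \cdot \frac{1}{3173897} + 329168 \cdot \frac{1}{1966416} = \frac{2730363}{3173897} + \frac{20573}{122901} = \frac{400860926044}{390075115197}$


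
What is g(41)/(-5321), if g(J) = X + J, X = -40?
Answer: -1/5321 ≈ -0.00018793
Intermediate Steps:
g(J) = -40 + J
g(41)/(-5321) = (-40 + 41)/(-5321) = 1*(-1/5321) = -1/5321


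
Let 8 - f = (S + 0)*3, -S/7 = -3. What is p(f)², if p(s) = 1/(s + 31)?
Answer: 1/576 ≈ 0.0017361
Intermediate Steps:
S = 21 (S = -7*(-3) = 21)
f = -55 (f = 8 - (21 + 0)*3 = 8 - 21*3 = 8 - 1*63 = 8 - 63 = -55)
p(s) = 1/(31 + s)
p(f)² = (1/(31 - 55))² = (1/(-24))² = (-1/24)² = 1/576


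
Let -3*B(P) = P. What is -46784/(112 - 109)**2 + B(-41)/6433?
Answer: -300961349/57897 ≈ -5198.2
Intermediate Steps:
B(P) = -P/3
-46784/(112 - 109)**2 + B(-41)/6433 = -46784/(112 - 109)**2 - 1/3*(-41)/6433 = -46784/(3**2) + (41/3)*(1/6433) = -46784/9 + 41/19299 = -300961349/57897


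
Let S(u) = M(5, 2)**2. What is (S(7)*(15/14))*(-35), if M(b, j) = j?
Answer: -150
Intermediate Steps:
S(u) = 4 (S(u) = 2**2 = 4)
(S(7)*(15/14))*(-35) = (4*(15/14))*(-35) = (30/7)*(-35) = -150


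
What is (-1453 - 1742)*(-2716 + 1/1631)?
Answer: 14153195025/1631 ≈ 8.6776e+6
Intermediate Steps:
(-1453 - 1742)*(-2716 + 1/1631) = -3195*(-2716 + 1/1631) = -3195*(-4429795/1631) = 14153195025/1631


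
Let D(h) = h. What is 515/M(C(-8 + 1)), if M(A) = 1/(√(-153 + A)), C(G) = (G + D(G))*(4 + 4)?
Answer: 515*I*√265 ≈ 8383.6*I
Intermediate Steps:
C(G) = 16*G (C(G) = (G + G)*(4 + 4) = (2*G)*8 = 16*G)
M(A) = (-153 + A)^(-½)
515/M(C(-8 + 1)) = 515/((-153 + 16*(-8 + 1))^(-½)) = 515/((-153 + 16*(-7))^(-½)) = 515/((-153 - 112)^(-½)) = 515/((-265)^(-½)) = 515/((-I*√265/265)) = 515*(I*√265) = 515*I*√265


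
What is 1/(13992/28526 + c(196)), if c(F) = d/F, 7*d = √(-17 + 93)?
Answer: 46957926793008/23028992923325 - 139555153934*√19/23028992923325 ≈ 2.0127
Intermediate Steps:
d = 2*√19/7 (d = √(-17 + 93)/7 = √76/7 = (2*√19)/7 = 2*√19/7 ≈ 1.2454)
c(F) = 2*√19/(7*F) (c(F) = (2*√19/7)/F = 2*√19/(7*F))
1/(13992/28526 + c(196)) = 1/(13992/28526 + (2/7)*√19/196) = 1/(13992*(1/28526) + (2/7)*√19*(1/196)) = 1/(6996/14263 + √19/686)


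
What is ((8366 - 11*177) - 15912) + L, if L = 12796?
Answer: 3303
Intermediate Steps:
((8366 - 11*177) - 15912) + L = ((8366 - 11*177) - 15912) + 12796 = ((8366 - 1947) - 15912) + 12796 = (6419 - 15912) + 12796 = -9493 + 12796 = 3303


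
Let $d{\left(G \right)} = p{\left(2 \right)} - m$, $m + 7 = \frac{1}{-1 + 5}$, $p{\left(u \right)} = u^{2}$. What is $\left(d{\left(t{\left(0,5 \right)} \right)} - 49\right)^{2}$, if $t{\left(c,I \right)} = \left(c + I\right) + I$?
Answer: $\frac{23409}{16} \approx 1463.1$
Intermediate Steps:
$m = - \frac{27}{4}$ ($m = -7 + \frac{1}{-1 + 5} = -7 + \frac{1}{4} = - \frac{27}{4} \approx -6.75$)
$t{\left(c,I \right)} = c + 2 I$ ($t{\left(c,I \right)} = \left(I + c\right) + I = c + 2 I$)
$d{\left(G \right)} = \frac{43}{4}$ ($d{\left(G \right)} = 2^{2} - - \frac{27}{4} = 4 + \frac{27}{4} = \frac{43}{4}$)
$\left(d{\left(t{\left(0,5 \right)} \right)} - 49\right)^{2} = \left(\frac{43}{4} - 49\right)^{2} = \left(- \frac{153}{4}\right)^{2} = \frac{23409}{16}$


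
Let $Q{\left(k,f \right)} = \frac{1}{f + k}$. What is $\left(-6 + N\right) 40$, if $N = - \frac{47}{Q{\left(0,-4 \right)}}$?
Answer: $7280$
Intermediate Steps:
$N = 188$ ($N = - \frac{47}{\frac{1}{-4 + 0}} = - \frac{47}{\frac{1}{-4}} = - \frac{47}{- \frac{1}{4}} = \left(-47\right) \left(-4\right) = 188$)
$\left(-6 + N\right) 40 = \left(-6 + 188\right) 40 = 182 \cdot 40 = 7280$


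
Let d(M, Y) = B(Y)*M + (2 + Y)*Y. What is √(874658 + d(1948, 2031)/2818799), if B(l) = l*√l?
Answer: √(6949718561278357235 + 11152262538012*√2031)/2818799 ≈ 935.27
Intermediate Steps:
B(l) = l^(3/2)
d(M, Y) = M*Y^(3/2) + Y*(2 + Y) (d(M, Y) = Y^(3/2)*M + (2 + Y)*Y = M*Y^(3/2) + Y*(2 + Y))
√(874658 + d(1948, 2031)/2818799) = √(874658 + (2031² + 2*2031 + 1948*2031^(3/2))/2818799) = √(874658 + (4124961 + 4062 + 1948*(2031*√2031))*(1/2818799)) = √(874658 + (4124961 + 4062 + 3956388*√2031)*(1/2818799)) = √(874658 + (4129023 + 3956388*√2031)*(1/2818799)) = √(874658 + (4129023/2818799 + 3956388*√2031/2818799)) = √(2465489224765/2818799 + 3956388*√2031/2818799)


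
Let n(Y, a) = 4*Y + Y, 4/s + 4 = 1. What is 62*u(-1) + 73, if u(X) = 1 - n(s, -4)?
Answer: 1645/3 ≈ 548.33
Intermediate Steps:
s = -4/3 (s = 4/(-4 + 1) = 4/(-3) = 4*(-⅓) = -4/3 ≈ -1.3333)
n(Y, a) = 5*Y
u(X) = 23/3 (u(X) = 1 - 5*(-4)/3 = 1 - 1*(-20/3) = 1 + 20/3 = 23/3)
62*u(-1) + 73 = 62*(23/3) + 73 = 1426/3 + 73 = 1645/3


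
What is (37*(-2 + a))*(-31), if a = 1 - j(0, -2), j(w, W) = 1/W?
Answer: 1147/2 ≈ 573.50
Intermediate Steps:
a = 3/2 (a = 1 - 1/(-2) = 1 - 1*(-½) = 1 + ½ = 3/2 ≈ 1.5000)
(37*(-2 + a))*(-31) = (37*(-2 + 3/2))*(-31) = (37*(-½))*(-31) = -37/2*(-31) = 1147/2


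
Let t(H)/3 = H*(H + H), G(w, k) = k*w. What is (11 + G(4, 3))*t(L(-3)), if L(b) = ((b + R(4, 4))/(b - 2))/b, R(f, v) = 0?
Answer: 138/25 ≈ 5.5200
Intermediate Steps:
L(b) = 1/(-2 + b) (L(b) = ((b + 0)/(b - 2))/b = (b/(-2 + b))/b = 1/(-2 + b))
t(H) = 6*H² (t(H) = 3*(H*(H + H)) = 3*(H*(2*H)) = 3*(2*H²) = 6*H²)
(11 + G(4, 3))*t(L(-3)) = (11 + 3*4)*(6*(1/(-2 - 3))²) = (11 + 12)*(6*(1/(-5))²) = 23*(6*(-⅕)²) = 23*(6*(1/25)) = 23*(6/25) = 138/25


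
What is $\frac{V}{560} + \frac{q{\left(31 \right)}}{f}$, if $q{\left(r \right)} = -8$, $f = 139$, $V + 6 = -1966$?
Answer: $- \frac{69647}{19460} \approx -3.579$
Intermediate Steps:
$V = -1972$ ($V = -6 - 1966 = -1972$)
$\frac{V}{560} + \frac{q{\left(31 \right)}}{f} = - \frac{1972}{560} - \frac{8}{139} = \left(-1972\right) \frac{1}{560} - \frac{8}{139} = - \frac{493}{140} - \frac{8}{139} = - \frac{69647}{19460}$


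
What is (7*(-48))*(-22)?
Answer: 7392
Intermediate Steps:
(7*(-48))*(-22) = -336*(-22) = 7392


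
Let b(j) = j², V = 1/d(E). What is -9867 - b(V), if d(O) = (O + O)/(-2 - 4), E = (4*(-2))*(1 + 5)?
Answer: -2525953/256 ≈ -9867.0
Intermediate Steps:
E = -48 (E = -8*6 = -48)
d(O) = -O/3 (d(O) = (2*O)/(-6) = (2*O)*(-⅙) = -O/3)
V = 1/16 (V = 1/(-⅓*(-48)) = 1/16 ≈ 0.062500)
-9867 - b(V) = -9867 - (1/16)² = -9867 - 1*1/256 = -9867 - 1/256 = -2525953/256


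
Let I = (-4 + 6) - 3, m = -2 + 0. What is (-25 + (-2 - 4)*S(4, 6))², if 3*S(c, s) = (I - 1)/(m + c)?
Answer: 529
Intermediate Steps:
m = -2
I = -1 (I = 2 - 3 = -1)
S(c, s) = -2/(3*(-2 + c)) (S(c, s) = ((-1 - 1)/(-2 + c))/3 = (-2/(-2 + c))/3 = -2/(3*(-2 + c)))
(-25 + (-2 - 4)*S(4, 6))² = (-25 + (-2 - 4)*(-2/(-6 + 3*4)))² = (-25 - (-12)/(-6 + 12))² = (-25 - (-12)/6)² = (-25 - 6*(-⅓))² = (-25 + 2)² = (-23)² = 529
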